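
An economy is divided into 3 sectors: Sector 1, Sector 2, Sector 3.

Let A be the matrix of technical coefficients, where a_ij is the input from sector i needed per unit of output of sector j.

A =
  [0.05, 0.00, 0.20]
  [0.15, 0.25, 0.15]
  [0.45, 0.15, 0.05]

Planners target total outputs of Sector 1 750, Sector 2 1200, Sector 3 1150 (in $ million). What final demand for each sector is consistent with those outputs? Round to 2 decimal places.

I − A =
  [   0.95     0.00    -0.20]
  [  -0.15     0.75    -0.15]
  [  -0.45    -0.15     0.95]
d = (I − A) x:
  d_1 = (+0.95)·750 + (+0.00)·1200 + (-0.20)·1150 = 482.50
  d_2 = (-0.15)·750 + (+0.75)·1200 + (-0.15)·1150 = 615.00
  d_3 = (-0.45)·750 + (-0.15)·1200 + (+0.95)·1150 = 575.00

d_1 = 482.50, d_2 = 615.00, d_3 = 575.00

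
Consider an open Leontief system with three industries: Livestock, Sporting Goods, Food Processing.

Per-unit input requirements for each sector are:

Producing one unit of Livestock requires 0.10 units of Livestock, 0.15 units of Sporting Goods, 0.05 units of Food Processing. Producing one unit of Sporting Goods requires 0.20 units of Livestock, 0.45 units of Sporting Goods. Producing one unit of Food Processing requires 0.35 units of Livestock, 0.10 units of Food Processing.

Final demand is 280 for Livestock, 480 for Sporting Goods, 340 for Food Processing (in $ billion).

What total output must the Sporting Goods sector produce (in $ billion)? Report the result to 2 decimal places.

I − A =
  [   0.90    -0.20    -0.35]
  [  -0.15     0.55     0.00]
  [  -0.05     0.00     0.90]
Cofactors of I−A, C_ij = (−1)^(i+j)·(minor ij) (rows/columns in the sector order above):
  C_11 = (0.55)(0.90) − (0.00)(0.00) = 0.4950
  C_12 = −[(-0.15)(0.90) − (0.00)(-0.05)] = 0.1350
  C_13 = (-0.15)(0.00) − (0.55)(-0.05) = 0.0275
  C_21 = −[(-0.20)(0.90) − (-0.35)(0.00)] = 0.1800
  C_22 = (0.90)(0.90) − (-0.35)(-0.05) = 0.7925
  C_23 = −[(0.90)(0.00) − (-0.20)(-0.05)] = 0.0100
  C_31 = (-0.20)(0.00) − (-0.35)(0.55) = 0.1925
  C_32 = −[(0.90)(0.00) − (-0.35)(-0.15)] = 0.0525
  C_33 = (0.90)(0.55) − (-0.20)(-0.15) = 0.4650
det(I−A) = Σ_j (I−A)_1j·C_1j = (0.90)(0.4950) + (-0.20)(0.1350) + (-0.35)(0.0275) = 0.408875
adj(I−A) = Cᵀ =
  [ 0.4950   0.1800   0.1925]
  [ 0.1350   0.7925   0.0525]
  [ 0.0275   0.0100   0.4650]
(I − A)⁻¹ = adj(I−A) / det(I−A) ≈
  [   1.2106     0.4402     0.4708]
  [   0.3302     1.9382     0.1284]
  [   0.0673     0.0245     1.1373]
x = (I − A)⁻¹ d = adj(I−A)·d / det(I−A), with det(I−A) = 0.408875:
  x_1 = (0.4950·280 + 0.1800·480 + 0.1925·340) / 0.408875 = 290.45 / 0.408875 ≈ 710.36
  x_2 = (0.1350·280 + 0.7925·480 + 0.0525·340) / 0.408875 = 436.05 / 0.408875 ≈ 1066.46
  x_3 = (0.0275·280 + 0.0100·480 + 0.4650·340) / 0.408875 = 170.60 / 0.408875 ≈ 417.24

x_2 = 1066.46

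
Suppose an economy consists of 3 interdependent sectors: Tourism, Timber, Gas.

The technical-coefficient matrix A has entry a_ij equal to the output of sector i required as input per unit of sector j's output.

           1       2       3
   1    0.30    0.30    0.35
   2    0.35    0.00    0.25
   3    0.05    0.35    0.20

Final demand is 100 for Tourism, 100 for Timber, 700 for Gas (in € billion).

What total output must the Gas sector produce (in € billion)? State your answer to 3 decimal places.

x_3 = 1311.230

I − A =
  [   0.70    -0.30    -0.35]
  [  -0.35     1.00    -0.25]
  [  -0.05    -0.35     0.80]
Cofactors of I−A, C_ij = (−1)^(i+j)·(minor ij) (rows/columns in the sector order above):
  C_11 = (1.00)(0.80) − (-0.25)(-0.35) = 0.7125
  C_12 = −[(-0.35)(0.80) − (-0.25)(-0.05)] = 0.2925
  C_13 = (-0.35)(-0.35) − (1.00)(-0.05) = 0.1725
  C_21 = −[(-0.30)(0.80) − (-0.35)(-0.35)] = 0.3625
  C_22 = (0.70)(0.80) − (-0.35)(-0.05) = 0.5425
  C_23 = −[(0.70)(-0.35) − (-0.30)(-0.05)] = 0.2600
  C_31 = (-0.30)(-0.25) − (-0.35)(1.00) = 0.4250
  C_32 = −[(0.70)(-0.25) − (-0.35)(-0.35)] = 0.2975
  C_33 = (0.70)(1.00) − (-0.30)(-0.35) = 0.5950
det(I−A) = Σ_j (I−A)_1j·C_1j = (0.70)(0.7125) + (-0.30)(0.2925) + (-0.35)(0.1725) = 0.350625
adj(I−A) = Cᵀ =
  [ 0.7125   0.3625   0.4250]
  [ 0.2925   0.5425   0.2975]
  [ 0.1725   0.2600   0.5950]
(I − A)⁻¹ = adj(I−A) / det(I−A) ≈
  [   2.0321     1.0339     1.2121]
  [   0.8342     1.5472     0.8485]
  [   0.4920     0.7415     1.6970]
x = (I − A)⁻¹ d = adj(I−A)·d / det(I−A), with det(I−A) = 0.350625:
  x_1 = (0.7125·100 + 0.3625·100 + 0.4250·700) / 0.350625 = 405.00 / 0.350625 ≈ 1155.080
  x_2 = (0.2925·100 + 0.5425·100 + 0.2975·700) / 0.350625 = 291.75 / 0.350625 ≈ 832.086
  x_3 = (0.1725·100 + 0.2600·100 + 0.5950·700) / 0.350625 = 459.75 / 0.350625 ≈ 1311.230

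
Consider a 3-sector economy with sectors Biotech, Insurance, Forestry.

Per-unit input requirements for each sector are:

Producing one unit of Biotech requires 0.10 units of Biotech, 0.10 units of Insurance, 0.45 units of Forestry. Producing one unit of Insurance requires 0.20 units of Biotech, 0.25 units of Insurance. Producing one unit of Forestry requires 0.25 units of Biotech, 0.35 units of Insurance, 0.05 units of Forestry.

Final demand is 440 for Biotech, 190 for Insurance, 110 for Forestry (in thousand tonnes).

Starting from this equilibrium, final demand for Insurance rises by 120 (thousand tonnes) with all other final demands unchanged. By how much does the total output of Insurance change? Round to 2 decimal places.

Δx_I = 175.96

I − A =
  [   0.90    -0.20    -0.25]
  [  -0.10     0.75    -0.35]
  [  -0.45     0.00     0.95]
Cofactors of I−A, C_ij = (−1)^(i+j)·(minor ij) (rows/columns in the sector order above):
  C_11 = (0.75)(0.95) − (-0.35)(0.00) = 0.7125
  C_12 = −[(-0.10)(0.95) − (-0.35)(-0.45)] = 0.2525
  C_13 = (-0.10)(0.00) − (0.75)(-0.45) = 0.3375
  C_21 = −[(-0.20)(0.95) − (-0.25)(0.00)] = 0.1900
  C_22 = (0.90)(0.95) − (-0.25)(-0.45) = 0.7425
  C_23 = −[(0.90)(0.00) − (-0.20)(-0.45)] = 0.0900
  C_31 = (-0.20)(-0.35) − (-0.25)(0.75) = 0.2575
  C_32 = −[(0.90)(-0.35) − (-0.25)(-0.10)] = 0.3400
  C_33 = (0.90)(0.75) − (-0.20)(-0.10) = 0.6550
det(I−A) = Σ_j (I−A)_1j·C_1j = (0.90)(0.7125) + (-0.20)(0.2525) + (-0.25)(0.3375) = 0.506375
adj(I−A) = Cᵀ =
  [ 0.7125   0.1900   0.2575]
  [ 0.2525   0.7425   0.3400]
  [ 0.3375   0.0900   0.6550]
(I − A)⁻¹ = adj(I−A) / det(I−A) ≈
  [   1.4071     0.3752     0.5085]
  [   0.4986     1.4663     0.6714]
  [   0.6665     0.1777     1.2935]
Δx = (I − A)⁻¹ Δd with Δd having +120 in the Insurance component and 0 elsewhere.
So Δx_I = L_II · (+120), where L_II = adj(I−A)_II / det(I−A) = 0.7425 / 0.506375.
Δx_I = 0.7425 × (+120) / 0.506375 = 89.10 / 0.506375 ≈ 175.96.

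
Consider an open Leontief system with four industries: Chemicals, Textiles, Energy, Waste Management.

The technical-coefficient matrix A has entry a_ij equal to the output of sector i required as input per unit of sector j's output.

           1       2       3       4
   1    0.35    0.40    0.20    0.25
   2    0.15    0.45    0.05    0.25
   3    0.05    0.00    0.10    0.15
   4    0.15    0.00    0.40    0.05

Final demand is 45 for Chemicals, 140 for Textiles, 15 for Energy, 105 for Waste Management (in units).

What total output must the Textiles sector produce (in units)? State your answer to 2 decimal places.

x_2 = 493.65

I − A =
  [   0.65    -0.40    -0.20    -0.25]
  [  -0.15     0.55    -0.05    -0.25]
  [  -0.05     0.00     0.90    -0.15]
  [  -0.15     0.00    -0.40     0.95]
Compute the cofactors C_ij = (−1)^(i+j)·(3×3 minor ij) of I−A; the adjugate is their transpose:
adj(I−A) = Cᵀ =
  [ 0.43725   0.31800   0.21850   0.23325]
  [ 0.16150   0.46400   0.14500   0.18750]
  [ 0.03850   0.02800   0.24700   0.05650]
  [ 0.08525   0.06200   0.13850   0.26125]
det(I−A) = Σ_j (I−A)_1j·C_1j = (0.65)(0.43725) + (-0.40)(0.16150) + (-0.20)(0.03850) + (-0.25)(0.08525) = 0.1906
(I − A)⁻¹ = adj(I−A) / det(I−A) ≈
  [   2.2941     1.6684     1.1464     1.2238]
  [   0.8473     2.4344     0.7608     0.9837]
  [   0.2020     0.1469     1.2959     0.2964]
  [   0.4473     0.3253     0.7267     1.3707]
x = (I − A)⁻¹ d = adj(I−A)·d / det(I−A), with det(I−A) = 0.1906:
  x_1 = (0.43725·45 + 0.31800·140 + 0.21850·15 + 0.23325·105) / 0.1906 = 91.965 / 0.1906 ≈ 482.50
  x_2 = (0.16150·45 + 0.46400·140 + 0.14500·15 + 0.18750·105) / 0.1906 = 94.09 / 0.1906 ≈ 493.65
  x_3 = (0.03850·45 + 0.02800·140 + 0.24700·15 + 0.05650·105) / 0.1906 = 15.29 / 0.1906 ≈ 80.22
  x_4 = (0.08525·45 + 0.06200·140 + 0.13850·15 + 0.26125·105) / 0.1906 = 42.025 / 0.1906 ≈ 220.49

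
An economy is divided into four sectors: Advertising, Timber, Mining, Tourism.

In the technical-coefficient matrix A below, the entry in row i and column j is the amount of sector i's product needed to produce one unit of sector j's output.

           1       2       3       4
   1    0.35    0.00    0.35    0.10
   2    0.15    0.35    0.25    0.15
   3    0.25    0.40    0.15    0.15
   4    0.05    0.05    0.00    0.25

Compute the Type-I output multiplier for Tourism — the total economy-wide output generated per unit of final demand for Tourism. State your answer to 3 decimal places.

m_4 = 3.721

I − A =
  [   0.65     0.00    -0.35    -0.10]
  [  -0.15     0.65    -0.25    -0.15]
  [  -0.25    -0.40     0.85    -0.15]
  [  -0.05    -0.05     0.00     0.75]
Compute the cofactors C_ij = (−1)^(i+j)·(3×3 minor ij) of I−A; the adjugate is their transpose:
adj(I−A) = Cᵀ =
  [ 0.331125   0.111875   0.169250   0.100375]
  [ 0.150750   0.341875   0.162625   0.121000]
  [ 0.174000   0.199125   0.308000   0.124625]
  [ 0.032125   0.030250   0.022125   0.216250]
det(I−A) = Σ_j (I−A)_1j·C_1j = (0.65)(0.331125) + (0.00)(0.150750) + (-0.35)(0.174000) + (-0.10)(0.032125) = 0.15111875
(I − A)⁻¹ = adj(I−A) / det(I−A) ≈
  [   2.1912     0.7403     1.1200     0.6642]
  [   0.9976     2.2623     1.0761     0.8007]
  [   1.1514     1.3177     2.0381     0.8247]
  [   0.2126     0.2002     0.1464     1.4310]
The output multiplier for sector j is the column-j sum of the Leontief inverse (I − A)⁻¹ = adj(I−A) / det(I−A).
Column 4 of adj(I−A): (0.100375, 0.121000, 0.124625, 0.216250); det(I−A) = 0.15111875.
m_4 = (0.100375 + 0.121000 + 0.124625 + 0.216250) / 0.15111875 = 0.56225 / 0.15111875 ≈ 3.721.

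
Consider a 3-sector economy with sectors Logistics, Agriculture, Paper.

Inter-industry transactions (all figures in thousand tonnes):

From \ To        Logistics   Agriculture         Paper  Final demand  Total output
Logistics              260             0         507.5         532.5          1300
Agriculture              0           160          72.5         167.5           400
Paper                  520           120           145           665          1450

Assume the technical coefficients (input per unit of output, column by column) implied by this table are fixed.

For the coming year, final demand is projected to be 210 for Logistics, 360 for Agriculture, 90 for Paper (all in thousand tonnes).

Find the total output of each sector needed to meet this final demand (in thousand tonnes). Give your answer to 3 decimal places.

Technical coefficients a_ij = z_ij / X_j:
  a_11 = 260/1300 = 0.20, a_21 = 0/1300 = 0.00, a_31 = 520/1300 = 0.40
  a_12 = 0/400 = 0.00, a_22 = 160/400 = 0.40, a_32 = 120/400 = 0.30
  a_13 = 507.5/1450 = 0.35, a_23 = 72.5/1450 = 0.05, a_33 = 145/1450 = 0.10
I − A =
  [   0.80     0.00    -0.35]
  [   0.00     0.60    -0.05]
  [  -0.40    -0.30     0.90]
Cofactors of I−A, C_ij = (−1)^(i+j)·(minor ij) (rows/columns in the sector order above):
  C_11 = (0.60)(0.90) − (-0.05)(-0.30) = 0.5250
  C_12 = −[(0.00)(0.90) − (-0.05)(-0.40)] = 0.0200
  C_13 = (0.00)(-0.30) − (0.60)(-0.40) = 0.2400
  C_21 = −[(0.00)(0.90) − (-0.35)(-0.30)] = 0.1050
  C_22 = (0.80)(0.90) − (-0.35)(-0.40) = 0.5800
  C_23 = −[(0.80)(-0.30) − (0.00)(-0.40)] = 0.2400
  C_31 = (0.00)(-0.05) − (-0.35)(0.60) = 0.2100
  C_32 = −[(0.80)(-0.05) − (-0.35)(0.00)] = 0.0400
  C_33 = (0.80)(0.60) − (0.00)(0.00) = 0.4800
det(I−A) = Σ_j (I−A)_1j·C_1j = (0.80)(0.5250) + (0.00)(0.0200) + (-0.35)(0.2400) = 0.3360
adj(I−A) = Cᵀ =
  [ 0.5250   0.1050   0.2100]
  [ 0.0200   0.5800   0.0400]
  [ 0.2400   0.2400   0.4800]
(I − A)⁻¹ = adj(I−A) / det(I−A) ≈
  [   1.5625     0.3125     0.6250]
  [   0.0595     1.7262     0.1190]
  [   0.7143     0.7143     1.4286]
x = (I − A)⁻¹ d = adj(I−A)·d / det(I−A), with det(I−A) = 0.3360:
  x_1 = (0.5250·210 + 0.1050·360 + 0.2100·90) / 0.3360 = 166.95 / 0.3360 = 496.875
  x_2 = (0.0200·210 + 0.5800·360 + 0.0400·90) / 0.3360 = 216.60 / 0.3360 ≈ 644.643
  x_3 = (0.2400·210 + 0.2400·360 + 0.4800·90) / 0.3360 = 180.00 / 0.3360 ≈ 535.714

x_1 = 496.875, x_2 = 644.643, x_3 = 535.714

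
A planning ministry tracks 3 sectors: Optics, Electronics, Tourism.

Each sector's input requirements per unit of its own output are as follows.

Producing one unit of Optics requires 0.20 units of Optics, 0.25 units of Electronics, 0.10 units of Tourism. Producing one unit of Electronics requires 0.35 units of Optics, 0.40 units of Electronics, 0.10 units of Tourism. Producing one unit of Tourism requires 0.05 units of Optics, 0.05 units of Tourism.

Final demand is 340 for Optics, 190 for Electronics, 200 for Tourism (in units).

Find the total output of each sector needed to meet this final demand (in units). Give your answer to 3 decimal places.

x_1 = 715.972, x_2 = 614.988, x_3 = 350.627

I − A =
  [   0.80    -0.35    -0.05]
  [  -0.25     0.60     0.00]
  [  -0.10    -0.10     0.95]
Cofactors of I−A, C_ij = (−1)^(i+j)·(minor ij) (rows/columns in the sector order above):
  C_11 = (0.60)(0.95) − (0.00)(-0.10) = 0.5700
  C_12 = −[(-0.25)(0.95) − (0.00)(-0.10)] = 0.2375
  C_13 = (-0.25)(-0.10) − (0.60)(-0.10) = 0.0850
  C_21 = −[(-0.35)(0.95) − (-0.05)(-0.10)] = 0.3375
  C_22 = (0.80)(0.95) − (-0.05)(-0.10) = 0.7550
  C_23 = −[(0.80)(-0.10) − (-0.35)(-0.10)] = 0.1150
  C_31 = (-0.35)(0.00) − (-0.05)(0.60) = 0.0300
  C_32 = −[(0.80)(0.00) − (-0.05)(-0.25)] = 0.0125
  C_33 = (0.80)(0.60) − (-0.35)(-0.25) = 0.3925
det(I−A) = Σ_j (I−A)_1j·C_1j = (0.80)(0.5700) + (-0.35)(0.2375) + (-0.05)(0.0850) = 0.368625
adj(I−A) = Cᵀ =
  [ 0.5700   0.3375   0.0300]
  [ 0.2375   0.7550   0.0125]
  [ 0.0850   0.1150   0.3925]
(I − A)⁻¹ = adj(I−A) / det(I−A) ≈
  [   1.5463     0.9156     0.0814]
  [   0.6443     2.0482     0.0339]
  [   0.2306     0.3120     1.0648]
x = (I − A)⁻¹ d = adj(I−A)·d / det(I−A), with det(I−A) = 0.368625:
  x_1 = (0.5700·340 + 0.3375·190 + 0.0300·200) / 0.368625 = 263.925 / 0.368625 ≈ 715.972
  x_2 = (0.2375·340 + 0.7550·190 + 0.0125·200) / 0.368625 = 226.70 / 0.368625 ≈ 614.988
  x_3 = (0.0850·340 + 0.1150·190 + 0.3925·200) / 0.368625 = 129.25 / 0.368625 ≈ 350.627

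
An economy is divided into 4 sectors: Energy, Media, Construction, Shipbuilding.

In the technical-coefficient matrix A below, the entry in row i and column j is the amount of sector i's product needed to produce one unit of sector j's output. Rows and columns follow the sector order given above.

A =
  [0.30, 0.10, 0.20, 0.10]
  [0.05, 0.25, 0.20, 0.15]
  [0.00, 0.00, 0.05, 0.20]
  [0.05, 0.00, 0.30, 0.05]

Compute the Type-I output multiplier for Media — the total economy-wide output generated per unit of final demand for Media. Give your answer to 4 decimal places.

m_2 = 1.5574

I − A =
  [   0.70    -0.10    -0.20    -0.10]
  [  -0.05     0.75    -0.20    -0.15]
  [   0.00     0.00     0.95    -0.20]
  [  -0.05     0.00    -0.30     0.95]
Compute the cofactors C_ij = (−1)^(i+j)·(3×3 minor ij) of I−A; the adjugate is their transpose:
adj(I−A) = Cᵀ =
  [ 0.631875   0.084250   0.188500   0.119500]
  [ 0.051250   0.583000   0.176000   0.134500]
  [ 0.007500   0.001000   0.489500   0.104000]
  [ 0.035625   0.004750   0.164500   0.494000]
det(I−A) = Σ_j (I−A)_1j·C_1j = (0.70)(0.631875) + (-0.10)(0.051250) + (-0.20)(0.007500) + (-0.10)(0.035625) = 0.432125
(I − A)⁻¹ = adj(I−A) / det(I−A) ≈
  [   1.46225     0.19497     0.43622     0.27654]
  [   0.11860     1.34915     0.40729     0.31125]
  [   0.01736     0.00231     1.13277     0.24067]
  [   0.08244     0.01099     0.38068     1.14319]
The output multiplier for sector j is the column-j sum of the Leontief inverse (I − A)⁻¹ = adj(I−A) / det(I−A).
Column 2 of adj(I−A): (0.084250, 0.583000, 0.001000, 0.004750); det(I−A) = 0.432125.
m_2 = (0.084250 + 0.583000 + 0.001000 + 0.004750) / 0.432125 = 0.673 / 0.432125 ≈ 1.5574.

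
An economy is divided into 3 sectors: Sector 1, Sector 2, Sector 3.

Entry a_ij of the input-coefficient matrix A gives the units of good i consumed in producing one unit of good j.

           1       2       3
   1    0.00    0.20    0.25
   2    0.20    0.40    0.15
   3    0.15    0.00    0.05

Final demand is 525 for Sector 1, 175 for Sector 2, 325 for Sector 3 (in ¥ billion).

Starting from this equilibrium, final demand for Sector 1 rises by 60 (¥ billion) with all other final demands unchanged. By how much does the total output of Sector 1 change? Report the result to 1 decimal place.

Δx_1 = 67.7

I − A =
  [   1.00    -0.20    -0.25]
  [  -0.20     0.60    -0.15]
  [  -0.15     0.00     0.95]
Cofactors of I−A, C_ij = (−1)^(i+j)·(minor ij) (rows/columns in the sector order above):
  C_11 = (0.60)(0.95) − (-0.15)(0.00) = 0.5700
  C_12 = −[(-0.20)(0.95) − (-0.15)(-0.15)] = 0.2125
  C_13 = (-0.20)(0.00) − (0.60)(-0.15) = 0.0900
  C_21 = −[(-0.20)(0.95) − (-0.25)(0.00)] = 0.1900
  C_22 = (1.00)(0.95) − (-0.25)(-0.15) = 0.9125
  C_23 = −[(1.00)(0.00) − (-0.20)(-0.15)] = 0.0300
  C_31 = (-0.20)(-0.15) − (-0.25)(0.60) = 0.1800
  C_32 = −[(1.00)(-0.15) − (-0.25)(-0.20)] = 0.2000
  C_33 = (1.00)(0.60) − (-0.20)(-0.20) = 0.5600
det(I−A) = Σ_j (I−A)_1j·C_1j = (1.00)(0.5700) + (-0.20)(0.2125) + (-0.25)(0.0900) = 0.5050
adj(I−A) = Cᵀ =
  [ 0.5700   0.1900   0.1800]
  [ 0.2125   0.9125   0.2000]
  [ 0.0900   0.0300   0.5600]
(I − A)⁻¹ = adj(I−A) / det(I−A) ≈
  [   1.1287     0.3762     0.3564]
  [   0.4208     1.8069     0.3960]
  [   0.1782     0.0594     1.1089]
Δx = (I − A)⁻¹ Δd with Δd having +60 in the Sector 1 component and 0 elsewhere.
So Δx_1 = L_11 · (+60), where L_11 = adj(I−A)_11 / det(I−A) = 0.5700 / 0.5050.
Δx_1 = 0.5700 × (+60) / 0.5050 = 34.20 / 0.5050 ≈ 67.7.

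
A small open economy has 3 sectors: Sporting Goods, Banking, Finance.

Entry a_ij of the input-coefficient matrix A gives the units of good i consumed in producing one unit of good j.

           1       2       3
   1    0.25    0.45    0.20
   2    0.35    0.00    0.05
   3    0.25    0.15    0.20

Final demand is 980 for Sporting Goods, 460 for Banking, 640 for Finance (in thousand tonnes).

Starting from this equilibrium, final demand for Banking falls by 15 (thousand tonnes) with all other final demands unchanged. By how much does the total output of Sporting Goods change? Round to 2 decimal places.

Δx_1 = -14.54

I − A =
  [   0.75    -0.45    -0.20]
  [  -0.35     1.00    -0.05]
  [  -0.25    -0.15     0.80]
Cofactors of I−A, C_ij = (−1)^(i+j)·(minor ij) (rows/columns in the sector order above):
  C_11 = (1.00)(0.80) − (-0.05)(-0.15) = 0.7925
  C_12 = −[(-0.35)(0.80) − (-0.05)(-0.25)] = 0.2925
  C_13 = (-0.35)(-0.15) − (1.00)(-0.25) = 0.3025
  C_21 = −[(-0.45)(0.80) − (-0.20)(-0.15)] = 0.3900
  C_22 = (0.75)(0.80) − (-0.20)(-0.25) = 0.5500
  C_23 = −[(0.75)(-0.15) − (-0.45)(-0.25)] = 0.2250
  C_31 = (-0.45)(-0.05) − (-0.20)(1.00) = 0.2225
  C_32 = −[(0.75)(-0.05) − (-0.20)(-0.35)] = 0.1075
  C_33 = (0.75)(1.00) − (-0.45)(-0.35) = 0.5925
det(I−A) = Σ_j (I−A)_1j·C_1j = (0.75)(0.7925) + (-0.45)(0.2925) + (-0.20)(0.3025) = 0.40225
adj(I−A) = Cᵀ =
  [ 0.7925   0.3900   0.2225]
  [ 0.2925   0.5500   0.1075]
  [ 0.3025   0.2250   0.5925]
(I − A)⁻¹ = adj(I−A) / det(I−A) ≈
  [   1.9702     0.9695     0.5531]
  [   0.7272     1.3673     0.2672]
  [   0.7520     0.5594     1.4730]
Δx = (I − A)⁻¹ Δd with Δd having -15 in the Banking component and 0 elsewhere.
So Δx_1 = L_12 · (-15), where L_12 = adj(I−A)_12 / det(I−A) = 0.3900 / 0.40225.
Δx_1 = 0.3900 × (-15) / 0.40225 = -5.85 / 0.40225 ≈ -14.54.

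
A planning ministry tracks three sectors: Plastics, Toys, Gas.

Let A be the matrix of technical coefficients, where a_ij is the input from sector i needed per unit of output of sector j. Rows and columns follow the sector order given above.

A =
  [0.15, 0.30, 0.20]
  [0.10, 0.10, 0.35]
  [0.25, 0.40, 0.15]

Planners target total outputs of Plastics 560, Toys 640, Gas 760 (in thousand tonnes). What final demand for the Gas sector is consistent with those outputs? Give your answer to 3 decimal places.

I − A =
  [   0.85    -0.30    -0.20]
  [  -0.10     0.90    -0.35]
  [  -0.25    -0.40     0.85]
d = (I − A) x:
  d_P = (+0.85)·560 + (-0.30)·640 + (-0.20)·760 = 132.000
  d_T = (-0.10)·560 + (+0.90)·640 + (-0.35)·760 = 254.000
  d_G = (-0.25)·560 + (-0.40)·640 + (+0.85)·760 = 250.000

d_G = 250.000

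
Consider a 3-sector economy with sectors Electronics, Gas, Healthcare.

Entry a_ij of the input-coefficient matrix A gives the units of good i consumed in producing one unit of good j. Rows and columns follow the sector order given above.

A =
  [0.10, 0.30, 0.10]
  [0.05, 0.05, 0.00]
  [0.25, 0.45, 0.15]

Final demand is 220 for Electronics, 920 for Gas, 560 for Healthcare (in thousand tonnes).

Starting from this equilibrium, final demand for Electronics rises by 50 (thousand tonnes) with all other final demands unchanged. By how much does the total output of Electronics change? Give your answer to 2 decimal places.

I − A =
  [   0.90    -0.30    -0.10]
  [  -0.05     0.95     0.00]
  [  -0.25    -0.45     0.85]
Cofactors of I−A, C_ij = (−1)^(i+j)·(minor ij) (rows/columns in the sector order above):
  C_11 = (0.95)(0.85) − (0.00)(-0.45) = 0.8075
  C_12 = −[(-0.05)(0.85) − (0.00)(-0.25)] = 0.0425
  C_13 = (-0.05)(-0.45) − (0.95)(-0.25) = 0.2600
  C_21 = −[(-0.30)(0.85) − (-0.10)(-0.45)] = 0.3000
  C_22 = (0.90)(0.85) − (-0.10)(-0.25) = 0.7400
  C_23 = −[(0.90)(-0.45) − (-0.30)(-0.25)] = 0.4800
  C_31 = (-0.30)(0.00) − (-0.10)(0.95) = 0.0950
  C_32 = −[(0.90)(0.00) − (-0.10)(-0.05)] = 0.0050
  C_33 = (0.90)(0.95) − (-0.30)(-0.05) = 0.8400
det(I−A) = Σ_j (I−A)_1j·C_1j = (0.90)(0.8075) + (-0.30)(0.0425) + (-0.10)(0.2600) = 0.6880
adj(I−A) = Cᵀ =
  [ 0.8075   0.3000   0.0950]
  [ 0.0425   0.7400   0.0050]
  [ 0.2600   0.4800   0.8400]
(I − A)⁻¹ = adj(I−A) / det(I−A) ≈
  [   1.1737     0.4360     0.1381]
  [   0.0618     1.0756     0.0073]
  [   0.3779     0.6977     1.2209]
Δx = (I − A)⁻¹ Δd with Δd having +50 in the Electronics component and 0 elsewhere.
So Δx_1 = L_11 · (+50), where L_11 = adj(I−A)_11 / det(I−A) = 0.8075 / 0.6880.
Δx_1 = 0.8075 × (+50) / 0.6880 = 40.375 / 0.6880 ≈ 58.68.

Δx_1 = 58.68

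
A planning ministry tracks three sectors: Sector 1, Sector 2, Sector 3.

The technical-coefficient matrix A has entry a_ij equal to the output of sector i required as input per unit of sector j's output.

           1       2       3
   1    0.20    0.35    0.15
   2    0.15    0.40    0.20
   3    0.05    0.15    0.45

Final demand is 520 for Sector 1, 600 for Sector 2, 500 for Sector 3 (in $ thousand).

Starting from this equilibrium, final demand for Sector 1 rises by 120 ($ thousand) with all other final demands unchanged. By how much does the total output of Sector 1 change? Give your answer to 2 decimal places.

Δx_1 = 180.23

I − A =
  [   0.80    -0.35    -0.15]
  [  -0.15     0.60    -0.20]
  [  -0.05    -0.15     0.55]
Cofactors of I−A, C_ij = (−1)^(i+j)·(minor ij) (rows/columns in the sector order above):
  C_11 = (0.60)(0.55) − (-0.20)(-0.15) = 0.3000
  C_12 = −[(-0.15)(0.55) − (-0.20)(-0.05)] = 0.0925
  C_13 = (-0.15)(-0.15) − (0.60)(-0.05) = 0.0525
  C_21 = −[(-0.35)(0.55) − (-0.15)(-0.15)] = 0.2150
  C_22 = (0.80)(0.55) − (-0.15)(-0.05) = 0.4325
  C_23 = −[(0.80)(-0.15) − (-0.35)(-0.05)] = 0.1375
  C_31 = (-0.35)(-0.20) − (-0.15)(0.60) = 0.1600
  C_32 = −[(0.80)(-0.20) − (-0.15)(-0.15)] = 0.1825
  C_33 = (0.80)(0.60) − (-0.35)(-0.15) = 0.4275
det(I−A) = Σ_j (I−A)_1j·C_1j = (0.80)(0.3000) + (-0.35)(0.0925) + (-0.15)(0.0525) = 0.19975
adj(I−A) = Cᵀ =
  [ 0.3000   0.2150   0.1600]
  [ 0.0925   0.4325   0.1825]
  [ 0.0525   0.1375   0.4275]
(I − A)⁻¹ = adj(I−A) / det(I−A) ≈
  [   1.5019     1.0763     0.8010]
  [   0.4631     2.1652     0.9136]
  [   0.2628     0.6884     2.1402]
Δx = (I − A)⁻¹ Δd with Δd having +120 in the Sector 1 component and 0 elsewhere.
So Δx_1 = L_11 · (+120), where L_11 = adj(I−A)_11 / det(I−A) = 0.3000 / 0.19975.
Δx_1 = 0.3000 × (+120) / 0.19975 = 36.00 / 0.19975 ≈ 180.23.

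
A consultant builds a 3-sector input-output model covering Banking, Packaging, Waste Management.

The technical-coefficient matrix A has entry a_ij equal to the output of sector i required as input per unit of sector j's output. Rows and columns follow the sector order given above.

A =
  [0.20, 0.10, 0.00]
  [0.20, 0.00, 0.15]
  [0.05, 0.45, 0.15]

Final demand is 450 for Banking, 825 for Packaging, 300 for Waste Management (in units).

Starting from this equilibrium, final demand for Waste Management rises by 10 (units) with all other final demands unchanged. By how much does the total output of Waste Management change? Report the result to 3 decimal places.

Δx_3 = 12.824

I − A =
  [   0.80    -0.10     0.00]
  [  -0.20     1.00    -0.15]
  [  -0.05    -0.45     0.85]
Cofactors of I−A, C_ij = (−1)^(i+j)·(minor ij) (rows/columns in the sector order above):
  C_11 = (1.00)(0.85) − (-0.15)(-0.45) = 0.7825
  C_12 = −[(-0.20)(0.85) − (-0.15)(-0.05)] = 0.1775
  C_13 = (-0.20)(-0.45) − (1.00)(-0.05) = 0.1400
  C_21 = −[(-0.10)(0.85) − (0.00)(-0.45)] = 0.0850
  C_22 = (0.80)(0.85) − (0.00)(-0.05) = 0.6800
  C_23 = −[(0.80)(-0.45) − (-0.10)(-0.05)] = 0.3650
  C_31 = (-0.10)(-0.15) − (0.00)(1.00) = 0.0150
  C_32 = −[(0.80)(-0.15) − (0.00)(-0.20)] = 0.1200
  C_33 = (0.80)(1.00) − (-0.10)(-0.20) = 0.7800
det(I−A) = Σ_j (I−A)_1j·C_1j = (0.80)(0.7825) + (-0.10)(0.1775) + (0.00)(0.1400) = 0.60825
adj(I−A) = Cᵀ =
  [ 0.7825   0.0850   0.0150]
  [ 0.1775   0.6800   0.1200]
  [ 0.1400   0.3650   0.7800]
(I − A)⁻¹ = adj(I−A) / det(I−A) ≈
  [   1.2865     0.1397     0.0247]
  [   0.2918     1.1180     0.1973]
  [   0.2302     0.6001     1.2824]
Δx = (I − A)⁻¹ Δd with Δd having +10 in the Waste Management component and 0 elsewhere.
So Δx_3 = L_33 · (+10), where L_33 = adj(I−A)_33 / det(I−A) = 0.7800 / 0.60825.
Δx_3 = 0.7800 × (+10) / 0.60825 = 7.80 / 0.60825 ≈ 12.824.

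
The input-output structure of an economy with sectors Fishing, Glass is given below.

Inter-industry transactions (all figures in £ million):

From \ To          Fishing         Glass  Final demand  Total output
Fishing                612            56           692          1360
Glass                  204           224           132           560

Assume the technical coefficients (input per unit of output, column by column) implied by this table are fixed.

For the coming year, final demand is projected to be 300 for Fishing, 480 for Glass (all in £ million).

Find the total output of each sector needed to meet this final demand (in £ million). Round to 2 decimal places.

Technical coefficients a_ij = z_ij / X_j:
  a_11 = 612/1360 = 0.45, a_21 = 204/1360 = 0.15
  a_12 = 56/560 = 0.10, a_22 = 224/560 = 0.40
I − A =
  [   0.55    -0.10]
  [  -0.15     0.60]
det(I−A) = (0.55)(0.60) − (-0.10)(-0.15) = 0.3150
adj(I−A) = [[0.60, 0.10], [0.15, 0.55]]
(I − A)⁻¹ = adj(I−A) / det(I−A) ≈
  [   1.9048     0.3175]
  [   0.4762     1.7460]
x = (I − A)⁻¹ d = adj(I−A)·d / det(I−A), with det(I−A) = 0.3150:
  x_1 = (0.60·300 + 0.10·480) / 0.3150 = 228.00 / 0.3150 ≈ 723.81
  x_2 = (0.15·300 + 0.55·480) / 0.3150 = 309.00 / 0.3150 ≈ 980.95

x_1 = 723.81, x_2 = 980.95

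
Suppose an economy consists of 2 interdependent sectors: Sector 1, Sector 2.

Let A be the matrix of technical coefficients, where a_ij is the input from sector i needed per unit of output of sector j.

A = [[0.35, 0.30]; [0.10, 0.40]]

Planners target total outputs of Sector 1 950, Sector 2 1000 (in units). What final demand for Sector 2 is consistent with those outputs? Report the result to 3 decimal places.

I − A =
  [   0.65    -0.30]
  [  -0.10     0.60]
d = (I − A) x:
  d_1 = (+0.65)·950 + (-0.30)·1000 = 317.500
  d_2 = (-0.10)·950 + (+0.60)·1000 = 505.000

d_2 = 505.000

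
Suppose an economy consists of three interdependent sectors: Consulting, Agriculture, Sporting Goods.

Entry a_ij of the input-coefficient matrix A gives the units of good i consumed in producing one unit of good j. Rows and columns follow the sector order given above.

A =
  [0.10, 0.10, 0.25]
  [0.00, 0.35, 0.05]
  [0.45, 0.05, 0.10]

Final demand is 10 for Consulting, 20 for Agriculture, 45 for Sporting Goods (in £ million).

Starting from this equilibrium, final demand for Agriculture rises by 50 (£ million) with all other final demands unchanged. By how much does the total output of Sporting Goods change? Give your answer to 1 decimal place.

I − A =
  [   0.90    -0.10    -0.25]
  [   0.00     0.65    -0.05]
  [  -0.45    -0.05     0.90]
Cofactors of I−A, C_ij = (−1)^(i+j)·(minor ij) (rows/columns in the sector order above):
  C_11 = (0.65)(0.90) − (-0.05)(-0.05) = 0.5825
  C_12 = −[(0.00)(0.90) − (-0.05)(-0.45)] = 0.0225
  C_13 = (0.00)(-0.05) − (0.65)(-0.45) = 0.2925
  C_21 = −[(-0.10)(0.90) − (-0.25)(-0.05)] = 0.1025
  C_22 = (0.90)(0.90) − (-0.25)(-0.45) = 0.6975
  C_23 = −[(0.90)(-0.05) − (-0.10)(-0.45)] = 0.0900
  C_31 = (-0.10)(-0.05) − (-0.25)(0.65) = 0.1675
  C_32 = −[(0.90)(-0.05) − (-0.25)(0.00)] = 0.0450
  C_33 = (0.90)(0.65) − (-0.10)(0.00) = 0.5850
det(I−A) = Σ_j (I−A)_1j·C_1j = (0.90)(0.5825) + (-0.10)(0.0225) + (-0.25)(0.2925) = 0.448875
adj(I−A) = Cᵀ =
  [ 0.5825   0.1025   0.1675]
  [ 0.0225   0.6975   0.0450]
  [ 0.2925   0.0900   0.5850]
(I − A)⁻¹ = adj(I−A) / det(I−A) ≈
  [   1.2977     0.2283     0.3732]
  [   0.0501     1.5539     0.1003]
  [   0.6516     0.2005     1.3033]
Δx = (I − A)⁻¹ Δd with Δd having +50 in the Agriculture component and 0 elsewhere.
So Δx_S = L_SA · (+50), where L_SA = adj(I−A)_SA / det(I−A) = 0.0900 / 0.448875.
Δx_S = 0.0900 × (+50) / 0.448875 = 4.50 / 0.448875 ≈ 10.0.

Δx_S = 10.0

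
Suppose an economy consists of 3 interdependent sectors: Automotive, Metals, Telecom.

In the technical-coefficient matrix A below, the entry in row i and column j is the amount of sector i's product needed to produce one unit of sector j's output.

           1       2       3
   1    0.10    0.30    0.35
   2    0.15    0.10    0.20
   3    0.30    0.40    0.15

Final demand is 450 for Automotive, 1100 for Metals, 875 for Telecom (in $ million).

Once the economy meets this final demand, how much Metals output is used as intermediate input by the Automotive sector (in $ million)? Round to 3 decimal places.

I − A =
  [   0.90    -0.30    -0.35]
  [  -0.15     0.90    -0.20]
  [  -0.30    -0.40     0.85]
Cofactors of I−A, C_ij = (−1)^(i+j)·(minor ij) (rows/columns in the sector order above):
  C_11 = (0.90)(0.85) − (-0.20)(-0.40) = 0.6850
  C_12 = −[(-0.15)(0.85) − (-0.20)(-0.30)] = 0.1875
  C_13 = (-0.15)(-0.40) − (0.90)(-0.30) = 0.3300
  C_21 = −[(-0.30)(0.85) − (-0.35)(-0.40)] = 0.3950
  C_22 = (0.90)(0.85) − (-0.35)(-0.30) = 0.6600
  C_23 = −[(0.90)(-0.40) − (-0.30)(-0.30)] = 0.4500
  C_31 = (-0.30)(-0.20) − (-0.35)(0.90) = 0.3750
  C_32 = −[(0.90)(-0.20) − (-0.35)(-0.15)] = 0.2325
  C_33 = (0.90)(0.90) − (-0.30)(-0.15) = 0.7650
det(I−A) = Σ_j (I−A)_1j·C_1j = (0.90)(0.6850) + (-0.30)(0.1875) + (-0.35)(0.3300) = 0.44475
adj(I−A) = Cᵀ =
  [ 0.6850   0.3950   0.3750]
  [ 0.1875   0.6600   0.2325]
  [ 0.3300   0.4500   0.7650]
(I − A)⁻¹ = adj(I−A) / det(I−A) ≈
  [   1.5402     0.8881     0.8432]
  [   0.4216     1.4840     0.5228]
  [   0.7420     1.0118     1.7201]
First solve x = (I − A)⁻¹ d = adj(I−A)·d / det(I−A); in particular x_1 = (0.6850·450 + 0.3950·1100 + 0.3750·875) / 0.44475 = 1070.875 / 0.44475 ≈ 2407.81338.
Intermediate flow from 2 to 1: z_21 = a_21 · x_1 = 0.15 × 1070.875 / 0.44475 = 160.63125 / 0.44475 ≈ 361.172.

z_21 = 361.172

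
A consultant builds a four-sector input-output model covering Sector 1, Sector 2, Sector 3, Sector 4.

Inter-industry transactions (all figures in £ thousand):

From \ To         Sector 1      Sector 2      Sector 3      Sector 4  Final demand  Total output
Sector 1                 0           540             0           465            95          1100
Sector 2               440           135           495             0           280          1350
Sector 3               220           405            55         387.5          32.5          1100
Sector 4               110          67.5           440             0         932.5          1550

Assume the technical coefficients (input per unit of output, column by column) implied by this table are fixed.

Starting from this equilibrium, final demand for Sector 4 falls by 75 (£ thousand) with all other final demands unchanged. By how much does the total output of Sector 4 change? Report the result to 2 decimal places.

Technical coefficients a_ij = z_ij / X_j:
  a_11 = 0/1100 = 0.00, a_21 = 440/1100 = 0.40, a_31 = 220/1100 = 0.20, a_41 = 110/1100 = 0.10
  a_12 = 540/1350 = 0.40, a_22 = 135/1350 = 0.10, a_32 = 405/1350 = 0.30, a_42 = 67.5/1350 = 0.05
  a_13 = 0/1100 = 0.00, a_23 = 495/1100 = 0.45, a_33 = 55/1100 = 0.05, a_43 = 440/1100 = 0.40
  a_14 = 465/1550 = 0.30, a_24 = 0/1550 = 0.00, a_34 = 387.5/1550 = 0.25, a_44 = 0/1550 = 0.00
I − A =
  [   1.00    -0.40     0.00    -0.30]
  [  -0.40     0.90    -0.45     0.00]
  [  -0.20    -0.30     0.95    -0.25]
  [  -0.10    -0.05    -0.40     1.00]
Compute the cofactors C_ij = (−1)^(i+j)·(3×3 minor ij) of I−A; the adjugate is their transpose:
adj(I−A) = Cᵀ =
  [ 0.624375   0.390250   0.294750   0.261000]
  [ 0.441250   0.797500   0.484500   0.253500]
  [ 0.327500   0.396500   0.707000   0.275000]
  [ 0.215500   0.237500   0.336500   0.532000]
det(I−A) = Σ_j (I−A)_1j·C_1j = (1.00)(0.624375) + (-0.40)(0.441250) + (0.00)(0.327500) + (-0.30)(0.215500) = 0.383225
(I − A)⁻¹ = adj(I−A) / det(I−A) ≈
  [   1.6293     1.0183     0.7691     0.6811]
  [   1.1514     2.0810     1.2643     0.6615]
  [   0.8546     1.0346     1.8449     0.7176]
  [   0.5623     0.6197     0.8781     1.3882]
Δx = (I − A)⁻¹ Δd with Δd having -75 in the Sector 4 component and 0 elsewhere.
So Δx_4 = L_44 · (-75), where L_44 = adj(I−A)_44 / det(I−A) = 0.532000 / 0.383225.
Δx_4 = 0.532000 × (-75) / 0.383225 = -39.90 / 0.383225 ≈ -104.12.

Δx_4 = -104.12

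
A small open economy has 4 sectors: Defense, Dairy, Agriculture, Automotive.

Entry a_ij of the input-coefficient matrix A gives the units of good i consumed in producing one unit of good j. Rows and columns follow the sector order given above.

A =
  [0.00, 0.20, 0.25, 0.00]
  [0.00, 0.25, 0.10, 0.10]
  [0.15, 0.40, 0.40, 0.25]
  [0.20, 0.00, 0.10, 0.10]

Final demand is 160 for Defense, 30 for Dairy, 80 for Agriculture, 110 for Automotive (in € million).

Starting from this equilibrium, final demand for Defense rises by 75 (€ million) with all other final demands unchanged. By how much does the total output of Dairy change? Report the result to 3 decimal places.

Δx_2 = 7.917

I − A =
  [   1.00    -0.20    -0.25     0.00]
  [   0.00     0.75    -0.10    -0.10]
  [  -0.15    -0.40     0.60    -0.25]
  [  -0.20     0.00    -0.10     0.90]
Compute the cofactors C_ij = (−1)^(i+j)·(3×3 minor ij) of I−A; the adjugate is their transpose:
adj(I−A) = Cᵀ =
  [ 0.346250   0.193000   0.188750   0.073875]
  [ 0.032000   0.468750   0.105000   0.081250]
  [ 0.146750   0.397000   0.671000   0.230500]
  [ 0.093250   0.087000   0.116500   0.378875]
det(I−A) = Σ_j (I−A)_1j·C_1j = (1.00)(0.346250) + (-0.20)(0.032000) + (-0.25)(0.146750) + (0.00)(0.093250) = 0.3031625
(I − A)⁻¹ = adj(I−A) / det(I−A) ≈
  [   1.1421     0.6366     0.6226     0.2437]
  [   0.1056     1.5462     0.3463     0.2680]
  [   0.4841     1.3095     2.2133     0.7603]
  [   0.3076     0.2870     0.3843     1.2497]
Δx = (I − A)⁻¹ Δd with Δd having +75 in the Defense component and 0 elsewhere.
So Δx_2 = L_21 · (+75), where L_21 = adj(I−A)_21 / det(I−A) = 0.032000 / 0.3031625.
Δx_2 = 0.032000 × (+75) / 0.3031625 = 2.40 / 0.3031625 ≈ 7.917.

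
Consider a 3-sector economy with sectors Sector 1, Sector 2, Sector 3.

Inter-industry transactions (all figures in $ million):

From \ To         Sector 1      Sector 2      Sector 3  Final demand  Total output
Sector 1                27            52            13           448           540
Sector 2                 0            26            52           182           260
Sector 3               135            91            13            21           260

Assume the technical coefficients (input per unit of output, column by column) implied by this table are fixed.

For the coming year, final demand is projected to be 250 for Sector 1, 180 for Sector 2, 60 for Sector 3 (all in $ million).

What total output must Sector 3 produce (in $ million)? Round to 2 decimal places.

Technical coefficients a_ij = z_ij / X_j:
  a_11 = 27/540 = 0.05, a_21 = 0/540 = 0.00, a_31 = 135/540 = 0.25
  a_12 = 52/260 = 0.20, a_22 = 26/260 = 0.10, a_32 = 91/260 = 0.35
  a_13 = 13/260 = 0.05, a_23 = 52/260 = 0.20, a_33 = 13/260 = 0.05
I − A =
  [   0.95    -0.20    -0.05]
  [   0.00     0.90    -0.20]
  [  -0.25    -0.35     0.95]
Cofactors of I−A, C_ij = (−1)^(i+j)·(minor ij) (rows/columns in the sector order above):
  C_11 = (0.90)(0.95) − (-0.20)(-0.35) = 0.7850
  C_12 = −[(0.00)(0.95) − (-0.20)(-0.25)] = 0.0500
  C_13 = (0.00)(-0.35) − (0.90)(-0.25) = 0.2250
  C_21 = −[(-0.20)(0.95) − (-0.05)(-0.35)] = 0.2075
  C_22 = (0.95)(0.95) − (-0.05)(-0.25) = 0.8900
  C_23 = −[(0.95)(-0.35) − (-0.20)(-0.25)] = 0.3825
  C_31 = (-0.20)(-0.20) − (-0.05)(0.90) = 0.0850
  C_32 = −[(0.95)(-0.20) − (-0.05)(0.00)] = 0.1900
  C_33 = (0.95)(0.90) − (-0.20)(0.00) = 0.8550
det(I−A) = Σ_j (I−A)_1j·C_1j = (0.95)(0.7850) + (-0.20)(0.0500) + (-0.05)(0.2250) = 0.7245
adj(I−A) = Cᵀ =
  [ 0.7850   0.2075   0.0850]
  [ 0.0500   0.8900   0.1900]
  [ 0.2250   0.3825   0.8550]
(I − A)⁻¹ = adj(I−A) / det(I−A) ≈
  [   1.0835     0.2864     0.1173]
  [   0.0690     1.2284     0.2622]
  [   0.3106     0.5280     1.1801]
x = (I − A)⁻¹ d = adj(I−A)·d / det(I−A), with det(I−A) = 0.7245:
  x_1 = (0.7850·250 + 0.2075·180 + 0.0850·60) / 0.7245 = 238.70 / 0.7245 ≈ 329.47
  x_2 = (0.0500·250 + 0.8900·180 + 0.1900·60) / 0.7245 = 184.10 / 0.7245 ≈ 254.11
  x_3 = (0.2250·250 + 0.3825·180 + 0.8550·60) / 0.7245 = 176.40 / 0.7245 ≈ 243.48

x_3 = 243.48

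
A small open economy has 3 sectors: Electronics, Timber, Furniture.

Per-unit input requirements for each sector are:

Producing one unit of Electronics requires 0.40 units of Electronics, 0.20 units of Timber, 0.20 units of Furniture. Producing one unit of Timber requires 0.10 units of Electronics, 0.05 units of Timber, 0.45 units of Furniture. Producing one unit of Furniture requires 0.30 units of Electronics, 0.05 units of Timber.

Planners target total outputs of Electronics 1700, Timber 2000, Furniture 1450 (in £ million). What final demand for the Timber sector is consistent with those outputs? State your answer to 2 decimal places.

I − A =
  [   0.60    -0.10    -0.30]
  [  -0.20     0.95    -0.05]
  [  -0.20    -0.45     1.00]
d = (I − A) x:
  d_1 = (+0.60)·1700 + (-0.10)·2000 + (-0.30)·1450 = 385.00
  d_2 = (-0.20)·1700 + (+0.95)·2000 + (-0.05)·1450 = 1487.50
  d_3 = (-0.20)·1700 + (-0.45)·2000 + (+1.00)·1450 = 210.00

d_2 = 1487.50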